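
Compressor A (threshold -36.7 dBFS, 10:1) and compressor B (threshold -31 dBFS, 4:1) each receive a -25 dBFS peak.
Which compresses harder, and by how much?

A, by 6.03 dB

A: 11.7 dB over, compressed to 1.17 dB over, so 10.53 dB of GR.
B: 6 dB over, compressed to 1.5 dB over, so 4.5 dB of GR.
Difference: 6.03 dB in favour of A.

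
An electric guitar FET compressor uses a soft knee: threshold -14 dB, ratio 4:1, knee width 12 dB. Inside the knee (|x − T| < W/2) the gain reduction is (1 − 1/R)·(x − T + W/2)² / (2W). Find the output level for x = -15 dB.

-15.78125 dB

x − T + W/2 = -15 − (-14) + 6 = 5.
GR = (1 − 1/4) × 5² / 24 = 0.75 × 25 / 24 = 0.78125 dB.
Output = -15 − 0.78125 = -15.78125 dB.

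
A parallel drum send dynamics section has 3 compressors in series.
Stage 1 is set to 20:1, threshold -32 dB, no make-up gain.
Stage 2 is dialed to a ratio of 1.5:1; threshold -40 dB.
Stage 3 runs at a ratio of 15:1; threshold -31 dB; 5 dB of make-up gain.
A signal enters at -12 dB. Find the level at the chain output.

Stage 1: overshoot 20 dB → 20/20 = 1 dB → -31 dB.
Stage 2: overshoot 9 dB → 9/1.5 = 6 dB → -34 dB.
Stage 3: -34 dB ≤ -31 dB, so stage 3 doesn't engage; make-up brings it to -29 dB.

-29 dB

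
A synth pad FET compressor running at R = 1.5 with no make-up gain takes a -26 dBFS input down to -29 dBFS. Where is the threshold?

Input is 9 dB above T (since output overshoot × R = input overshoot: (-29 − T)·1.5 = -26 − T gives T = -35 dBFS).
Check: -35 + (-26 − (-35))/1.5 = -35 + 6 = -29 dBFS. ✓

-35 dBFS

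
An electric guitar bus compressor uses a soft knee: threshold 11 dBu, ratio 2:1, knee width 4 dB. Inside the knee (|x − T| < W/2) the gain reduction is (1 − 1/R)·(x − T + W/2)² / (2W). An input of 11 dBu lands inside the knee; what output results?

x − T + W/2 = 11 − 11 + 2 = 2.
GR = (1 − 1/2) × 2² / 8 = 0.5 × 4 / 8 = 0.25 dB.
Output = 11 − 0.25 = 10.75 dBu.

10.75 dBu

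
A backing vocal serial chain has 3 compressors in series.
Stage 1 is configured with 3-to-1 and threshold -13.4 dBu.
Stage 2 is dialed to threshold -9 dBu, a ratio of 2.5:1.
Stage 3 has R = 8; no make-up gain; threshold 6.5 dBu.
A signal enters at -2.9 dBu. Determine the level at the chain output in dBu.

-9.9 dBu

Stage 1: -2.9 dBu is 10.5 dB over -13.4 dBu; at 3:1 that becomes 3.5 dB over, giving -9.9 dBu.
Stage 2: below threshold (-9.9 ≤ -9); passes unchanged; output -9.9 dBu.
Stage 3: -9.9 dBu is at or below the 6.5 dBu threshold — no compression; output -9.9 dBu.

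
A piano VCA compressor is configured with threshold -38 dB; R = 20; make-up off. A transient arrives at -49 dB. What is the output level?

-49 dB

-49 dB is 11 dB below the -38 dB threshold, so no gain reduction is applied.
Output = input = -49 dB.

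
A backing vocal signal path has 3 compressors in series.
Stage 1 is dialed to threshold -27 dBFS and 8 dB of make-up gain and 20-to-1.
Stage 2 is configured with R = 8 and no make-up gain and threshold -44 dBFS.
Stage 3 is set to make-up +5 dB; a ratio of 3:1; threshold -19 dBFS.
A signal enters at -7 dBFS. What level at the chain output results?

-35.75 dBFS

Stage 1: overshoot 20 dB → 20/20 = 1 dB → -26 dBFS; +8 dB make-up → -18 dBFS.
Stage 2: -18 dBFS is 26 dB over -44 dBFS; at 8:1 that becomes 3.25 dB over, giving -40.75 dBFS.
Stage 3: -40.75 dBFS ≤ -19 dBFS, so stage 3 doesn't engage; make-up brings it to -35.75 dBFS.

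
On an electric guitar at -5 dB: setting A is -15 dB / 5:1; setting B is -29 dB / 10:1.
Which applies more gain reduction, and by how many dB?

A: overshoot 10 dB → output overshoot 2 dB → GR 8 dB.
B: overshoot 24 dB → output overshoot 2.4 dB → GR 21.6 dB.
B applies 13.6 dB more gain reduction.

B, by 13.6 dB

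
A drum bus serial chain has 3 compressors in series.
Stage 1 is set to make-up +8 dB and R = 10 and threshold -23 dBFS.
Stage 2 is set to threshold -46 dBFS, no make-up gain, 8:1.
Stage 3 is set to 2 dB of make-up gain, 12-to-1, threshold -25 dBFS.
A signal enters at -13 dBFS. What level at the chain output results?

-40 dBFS

Stage 1: 10 dB above -23 dBFS, reduced 10:1 to 1 dB above → -22 dBFS; +8 dB make-up → -14 dBFS.
Stage 2: overshoot 32 dB → 32/8 = 4 dB → -42 dBFS.
Stage 3: below threshold (-42 ≤ -25); passes unchanged; make-up brings it to -40 dBFS.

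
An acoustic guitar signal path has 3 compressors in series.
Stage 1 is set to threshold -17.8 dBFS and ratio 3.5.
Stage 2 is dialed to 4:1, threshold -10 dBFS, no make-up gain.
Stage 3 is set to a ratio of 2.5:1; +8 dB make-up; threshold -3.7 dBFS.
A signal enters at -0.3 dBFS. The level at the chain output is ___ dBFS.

Stage 1: -0.3 dBFS is 17.5 dB over -17.8 dBFS; at 3.5:1 that becomes 5 dB over, giving -12.8 dBFS.
Stage 2: below threshold (-12.8 ≤ -10); passes unchanged; output -12.8 dBFS.
Stage 3: -12.8 dBFS is at or below the -3.7 dBFS threshold — no compression; make-up brings it to -4.8 dBFS.

-4.8 dBFS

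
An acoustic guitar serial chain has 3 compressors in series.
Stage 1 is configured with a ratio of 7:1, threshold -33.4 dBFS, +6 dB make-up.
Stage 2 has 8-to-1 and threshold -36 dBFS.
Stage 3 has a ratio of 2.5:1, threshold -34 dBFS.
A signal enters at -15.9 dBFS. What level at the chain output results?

-34.6125 dBFS

Stage 1: -15.9 dBFS is 17.5 dB over -33.4 dBFS; at 7:1 that becomes 2.5 dB over, giving -30.9 dBFS; +6 dB make-up → -24.9 dBFS.
Stage 2: -24.9 dBFS is 11.1 dB over -36 dBFS; at 8:1 that becomes 1.3875 dB over, giving -34.6125 dBFS.
Stage 3: -34.6125 dBFS ≤ -34 dBFS, so stage 3 doesn't engage; output -34.6125 dBFS.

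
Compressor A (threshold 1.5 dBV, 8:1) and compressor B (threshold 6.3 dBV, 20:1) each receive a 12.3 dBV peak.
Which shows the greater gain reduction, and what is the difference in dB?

A, by 3.75 dB

A: overshoot 10.8 dB → output overshoot 1.35 dB → GR 9.45 dB.
B: overshoot 6 dB → output overshoot 0.3 dB → GR 5.7 dB.
A applies 3.75 dB more gain reduction.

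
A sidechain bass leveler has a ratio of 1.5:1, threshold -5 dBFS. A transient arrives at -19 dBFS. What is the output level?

-19 dBFS

-19 dBFS is 14 dB below the -5 dBFS threshold, so no gain reduction is applied.
Output = input = -19 dBFS.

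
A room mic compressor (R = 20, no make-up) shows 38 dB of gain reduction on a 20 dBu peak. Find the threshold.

-20 dBu

Input is 40 dB above T (since output overshoot × R = input overshoot: (-18 − T)·20 = 20 − T gives T = -20 dBu).
Check: -20 + (20 − (-20))/20 = -20 + 2 = -18 dBu. ✓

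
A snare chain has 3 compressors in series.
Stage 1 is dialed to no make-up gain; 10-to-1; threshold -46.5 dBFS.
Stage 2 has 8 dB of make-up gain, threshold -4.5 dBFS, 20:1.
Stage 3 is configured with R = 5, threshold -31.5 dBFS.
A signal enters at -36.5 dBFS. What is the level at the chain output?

Stage 1: -36.5 dBFS is 10 dB over -46.5 dBFS; at 10:1 that becomes 1 dB over, giving -45.5 dBFS.
Stage 2: -45.5 dBFS ≤ -4.5 dBFS, so stage 2 doesn't engage; make-up brings it to -37.5 dBFS.
Stage 3: -37.5 dBFS ≤ -31.5 dBFS, so stage 3 doesn't engage; output -37.5 dBFS.

-37.5 dBFS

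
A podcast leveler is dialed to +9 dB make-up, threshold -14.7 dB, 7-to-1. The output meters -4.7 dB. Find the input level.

Before make-up, the level was -4.7 − 9 = -13.7 dB.
Post-compression overshoot = -13.7 − (-14.7) = 1 dB.
Undo the ratio: input overshoot = 1 × 7 = 7 dB, giving input = -7.7 dB.

-7.7 dB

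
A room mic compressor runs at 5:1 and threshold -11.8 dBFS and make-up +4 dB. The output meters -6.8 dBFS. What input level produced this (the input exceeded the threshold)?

-6.8 dBFS

Stripping the +4 dB make-up gives -10.8 dBFS at the gain stage.
Post-compression overshoot = -10.8 − (-11.8) = 1 dB.
Before 5:1 compression the overshoot was 1 × 5 = 5 dB, so input = -11.8 + 5 = -6.8 dBFS.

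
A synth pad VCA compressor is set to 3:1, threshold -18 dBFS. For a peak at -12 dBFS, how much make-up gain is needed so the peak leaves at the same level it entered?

4 dB

The peak compresses to -18 + 6/3 = -16 dBFS.
To reach -12 dBFS requires -12 − (-16) = 4 dB of make-up.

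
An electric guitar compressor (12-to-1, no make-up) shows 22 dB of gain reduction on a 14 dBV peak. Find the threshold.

Input is 24 dB above T (since output overshoot × R = input overshoot: (-8 − T)·12 = 14 − T gives T = -10 dBV).
Check: -10 + (14 − (-10))/12 = -10 + 2 = -8 dBV. ✓

-10 dBV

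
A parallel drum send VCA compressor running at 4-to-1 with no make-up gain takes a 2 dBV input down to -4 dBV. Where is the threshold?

-6 dBV

Gain reduction = 2 − (-4) = 6 dB; output overshoot = GR / (R − 1) = 6 / 3 = 2 dB.
Threshold = output − output overshoot = -4 − 2 = -6 dBV.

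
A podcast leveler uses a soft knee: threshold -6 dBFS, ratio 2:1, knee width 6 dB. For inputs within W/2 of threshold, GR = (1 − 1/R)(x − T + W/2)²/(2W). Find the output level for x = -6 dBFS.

x − T + W/2 = -6 − (-6) + 3 = 3.
GR = (1 − 1/2) × 3² / 12 = 0.5 × 9 / 12 = 0.375 dB.
Output = -6 − 0.375 = -6.375 dBFS.

-6.375 dBFS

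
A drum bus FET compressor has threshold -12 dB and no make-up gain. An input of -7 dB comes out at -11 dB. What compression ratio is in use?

5:1

Input overshoot = -7 − (-12) = 5 dB; output overshoot = -11 − (-12) = 1 dB.
Ratio = 5 / 1 = 5.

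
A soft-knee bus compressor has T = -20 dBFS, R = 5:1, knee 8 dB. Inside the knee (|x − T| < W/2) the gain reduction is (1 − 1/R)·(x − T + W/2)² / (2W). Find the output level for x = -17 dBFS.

-19.45 dBFS

x − T + W/2 = -17 − (-20) + 4 = 7.
GR = (1 − 1/5) × 7² / 16 = 0.8 × 49 / 16 = 2.45 dB.
Output = -17 − 2.45 = -19.45 dBFS.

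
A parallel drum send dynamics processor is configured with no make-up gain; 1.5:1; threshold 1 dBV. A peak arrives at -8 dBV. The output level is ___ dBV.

-8 dBV is 9 dB below the 1 dBV threshold, so no gain reduction is applied.
Output = input = -8 dBV.

-8 dBV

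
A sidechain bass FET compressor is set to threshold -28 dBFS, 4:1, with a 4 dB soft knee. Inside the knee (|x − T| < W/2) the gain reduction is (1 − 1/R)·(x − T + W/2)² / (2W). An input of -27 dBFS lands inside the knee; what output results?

-27.84375 dBFS

x − T + W/2 = -27 − (-28) + 2 = 3.
GR = (1 − 1/4) × 3² / 8 = 0.75 × 9 / 8 = 0.84375 dB.
Output = -27 − 0.84375 = -27.84375 dBFS.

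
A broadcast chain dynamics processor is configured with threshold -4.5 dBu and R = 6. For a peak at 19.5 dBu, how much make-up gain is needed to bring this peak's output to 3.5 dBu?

4 dB

Overshoot 24 dB → 24/6 = 4 dB after compression, so the compressed level is -4.5 + 4 = -0.5 dBu.
Make-up = target − compressed = 3.5 − (-0.5) = 4 dB.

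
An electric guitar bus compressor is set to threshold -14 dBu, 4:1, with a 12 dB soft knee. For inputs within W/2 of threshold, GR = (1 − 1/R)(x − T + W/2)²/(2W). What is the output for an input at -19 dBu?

-19.03125 dBu

x − T + W/2 = -19 − (-14) + 6 = 1.
GR = (1 − 1/4) × 1² / 24 = 0.75 × 1 / 24 = 0.03125 dB.
Output = -19 − 0.03125 = -19.03125 dBu.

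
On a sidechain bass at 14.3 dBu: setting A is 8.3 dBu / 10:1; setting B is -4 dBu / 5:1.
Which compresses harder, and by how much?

B, by 9.24 dB

A: overshoot 6 dB → output overshoot 0.6 dB → GR 5.4 dB.
B: overshoot 18.3 dB → output overshoot 3.66 dB → GR 14.64 dB.
B reduces 9.24 dB more.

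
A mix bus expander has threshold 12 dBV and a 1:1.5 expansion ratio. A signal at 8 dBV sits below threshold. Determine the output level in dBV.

The input is 4 dB below the 12 dBV threshold.
A 1:1.5 expander multiplies undershoot by 1.5: 4 × 1.5 = 6 dB below threshold.
Output = 12 − 6 = 6 dBV.

6 dBV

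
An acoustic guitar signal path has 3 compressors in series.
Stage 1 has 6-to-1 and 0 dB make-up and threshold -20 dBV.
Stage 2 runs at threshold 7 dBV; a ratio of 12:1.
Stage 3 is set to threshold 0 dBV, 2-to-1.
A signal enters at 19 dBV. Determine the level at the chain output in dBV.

-13.5 dBV

Stage 1: overshoot 39 dB → 39/6 = 6.5 dB → -13.5 dBV.
Stage 2: -13.5 dBV ≤ 7 dBV, so stage 2 doesn't engage; output -13.5 dBV.
Stage 3: -13.5 dBV is at or below the 0 dBV threshold — no compression; output -13.5 dBV.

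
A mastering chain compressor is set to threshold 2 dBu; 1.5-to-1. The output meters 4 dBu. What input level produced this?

That's 2 dB above the 2 dBu threshold.
Before 1.5:1 compression the overshoot was 2 × 1.5 = 3 dB, so input = 2 + 3 = 5 dBu.

5 dBu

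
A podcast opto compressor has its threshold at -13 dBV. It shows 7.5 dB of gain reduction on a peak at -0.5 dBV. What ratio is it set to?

Input overshoot = -0.5 − (-13) = 12.5 dB.
Output overshoot = 12.5 − 7.5 = 5 dB.
Ratio = input overshoot / output overshoot = 12.5 / 5 = 2.5.

2.5:1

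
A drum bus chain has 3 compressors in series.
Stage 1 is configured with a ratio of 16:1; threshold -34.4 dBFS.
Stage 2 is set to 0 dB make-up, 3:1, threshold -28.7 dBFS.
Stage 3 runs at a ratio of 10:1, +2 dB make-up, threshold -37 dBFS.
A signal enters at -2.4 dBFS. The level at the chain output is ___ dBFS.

Stage 1: overshoot 32 dB → 32/16 = 2 dB → -32.4 dBFS.
Stage 2: below threshold (-32.4 ≤ -28.7); passes unchanged; output -32.4 dBFS.
Stage 3: overshoot 4.6 dB → 4.6/10 = 0.46 dB → -36.54 dBFS; +2 dB make-up → -34.54 dBFS.

-34.54 dBFS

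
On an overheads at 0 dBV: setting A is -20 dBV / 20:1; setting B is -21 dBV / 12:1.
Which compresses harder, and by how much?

A: GR = 20 − 20/20 = 19 dB.
B: GR = 21 − 21/12 = 19.25 dB.
Difference: 0.25 dB in favour of B.

B, by 0.25 dB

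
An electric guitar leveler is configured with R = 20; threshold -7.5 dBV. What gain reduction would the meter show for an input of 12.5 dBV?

19 dB

Overshoot = 12.5 − (-7.5) = 20 dB.
A 20:1 ratio leaves 1 dB of that excess.
So the signal is attenuated by 20 − 1 = 19 dB.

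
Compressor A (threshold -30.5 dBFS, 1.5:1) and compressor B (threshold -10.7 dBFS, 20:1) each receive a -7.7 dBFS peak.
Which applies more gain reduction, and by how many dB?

A, by 4.75 dB

A: GR = 22.8 − 22.8/1.5 = 7.6 dB.
B: GR = 3 − 3/20 = 2.85 dB.
A applies 4.75 dB more gain reduction.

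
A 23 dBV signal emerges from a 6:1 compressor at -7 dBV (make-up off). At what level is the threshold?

-13 dBV

Gain reduction = 23 − (-7) = 30 dB; output overshoot = GR / (R − 1) = 30 / 5 = 6 dB.
Threshold = output − output overshoot = -7 − 6 = -13 dBV.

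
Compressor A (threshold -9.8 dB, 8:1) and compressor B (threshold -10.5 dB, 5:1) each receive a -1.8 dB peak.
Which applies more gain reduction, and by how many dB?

A, by 0.04 dB

A: GR = 8 − 8/8 = 7 dB.
B: GR = 8.7 − 8.7/5 = 6.96 dB.
A reduces 0.04 dB more.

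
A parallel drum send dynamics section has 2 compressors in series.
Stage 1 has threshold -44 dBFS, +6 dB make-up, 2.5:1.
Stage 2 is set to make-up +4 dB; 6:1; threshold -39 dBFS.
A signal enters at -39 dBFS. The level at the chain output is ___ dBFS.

-34.5 dBFS

Stage 1: overshoot 5 dB → 5/2.5 = 2 dB → -42 dBFS; +6 dB make-up → -36 dBFS.
Stage 2: 3 dB above -39 dBFS, reduced 6:1 to 0.5 dB above → -38.5 dBFS; +4 dB make-up → -34.5 dBFS.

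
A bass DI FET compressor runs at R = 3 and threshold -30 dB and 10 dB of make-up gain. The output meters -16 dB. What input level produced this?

Stripping the +10 dB make-up gives -26 dB at the gain stage.
The compressed level sits -26 − (-30) = 4 dB over threshold.
Input overshoot = R × output overshoot = 12 dB → input = -30 + 12 = -18 dB.

-18 dB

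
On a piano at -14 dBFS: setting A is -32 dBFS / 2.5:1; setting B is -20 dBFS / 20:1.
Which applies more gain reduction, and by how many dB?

A: 18 dB over, compressed to 7.2 dB over, so 10.8 dB of GR.
B: 6 dB over, compressed to 0.3 dB over, so 5.7 dB of GR.
Difference: 5.1 dB in favour of A.

A, by 5.1 dB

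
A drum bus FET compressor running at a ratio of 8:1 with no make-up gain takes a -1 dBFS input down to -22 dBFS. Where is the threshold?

Gain reduction = -1 − (-22) = 21 dB; output overshoot = GR / (R − 1) = 21 / 7 = 3 dB.
Threshold = output − output overshoot = -22 − 3 = -25 dBFS.

-25 dBFS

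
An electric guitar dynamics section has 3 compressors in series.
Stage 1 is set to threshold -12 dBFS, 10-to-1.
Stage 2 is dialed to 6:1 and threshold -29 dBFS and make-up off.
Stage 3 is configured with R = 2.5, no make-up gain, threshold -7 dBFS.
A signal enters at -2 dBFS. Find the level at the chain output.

Stage 1: -2 dBFS is 10 dB over -12 dBFS; at 10:1 that becomes 1 dB over, giving -11 dBFS.
Stage 2: 18 dB above -29 dBFS, reduced 6:1 to 3 dB above → -26 dBFS.
Stage 3: -26 dBFS is at or below the -7 dBFS threshold — no compression; output -26 dBFS.

-26 dBFS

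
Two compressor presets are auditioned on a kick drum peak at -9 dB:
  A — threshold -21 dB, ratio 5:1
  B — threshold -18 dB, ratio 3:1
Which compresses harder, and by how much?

A, by 3.6 dB

A: overshoot 12 dB → output overshoot 2.4 dB → GR 9.6 dB.
B: overshoot 9 dB → output overshoot 3 dB → GR 6 dB.
A applies 3.6 dB more gain reduction.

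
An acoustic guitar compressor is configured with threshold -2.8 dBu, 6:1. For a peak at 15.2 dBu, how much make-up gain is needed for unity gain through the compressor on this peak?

15 dB

Overshoot 18 dB → 18/6 = 3 dB after compression, so the compressed level is -2.8 + 3 = 0.2 dBu.
Make-up = target − compressed = 15.2 − 0.2 = 15 dB.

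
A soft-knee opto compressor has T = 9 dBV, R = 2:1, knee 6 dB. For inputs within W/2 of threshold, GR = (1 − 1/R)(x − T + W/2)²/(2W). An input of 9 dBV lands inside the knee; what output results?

8.625 dBV

x − T + W/2 = 9 − 9 + 3 = 3.
GR = (1 − 1/2) × 3² / 12 = 0.5 × 9 / 12 = 0.375 dB.
Output = 9 − 0.375 = 8.625 dBV.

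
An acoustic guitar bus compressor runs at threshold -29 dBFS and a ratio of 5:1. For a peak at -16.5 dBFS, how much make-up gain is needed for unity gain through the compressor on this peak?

Without make-up, output = threshold + overshoot/5 = -29 + 2.5 = -26.5 dBFS.
Gap to target: 10 dB.

10 dB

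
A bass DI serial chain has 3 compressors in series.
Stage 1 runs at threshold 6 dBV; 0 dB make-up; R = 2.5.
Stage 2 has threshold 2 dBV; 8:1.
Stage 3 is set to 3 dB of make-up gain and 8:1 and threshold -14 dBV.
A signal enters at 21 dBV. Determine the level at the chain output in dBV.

-8.84375 dBV

Stage 1: 21 dBV is 15 dB over 6 dBV; at 2.5:1 that becomes 6 dB over, giving 12 dBV.
Stage 2: 12 dBV is 10 dB over 2 dBV; at 8:1 that becomes 1.25 dB over, giving 3.25 dBV.
Stage 3: 3.25 dBV is 17.25 dB over -14 dBV; at 8:1 that becomes 2.15625 dB over, giving -11.84375 dBV; +3 dB make-up → -8.84375 dBV.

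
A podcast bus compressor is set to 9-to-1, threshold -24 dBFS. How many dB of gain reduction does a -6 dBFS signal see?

16 dB

The signal is 18 dB above threshold.
A 9:1 ratio leaves 2 dB of that excess.
GR = overshoot in − overshoot out = 18 − 2 = 16 dB.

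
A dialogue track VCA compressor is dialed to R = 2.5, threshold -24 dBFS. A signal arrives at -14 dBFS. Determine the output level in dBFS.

-14 dBFS sits 10 dB over threshold.
2.5:1 compression reduces that to 10/2.5 = 4 dB over.
That puts the output at -20 dBFS.

-20 dBFS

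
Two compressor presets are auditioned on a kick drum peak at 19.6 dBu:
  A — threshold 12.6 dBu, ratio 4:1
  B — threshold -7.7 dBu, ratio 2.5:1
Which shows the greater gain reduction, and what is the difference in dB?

B, by 11.13 dB

A: 7 dB over, compressed to 1.75 dB over, so 5.25 dB of GR.
B: 27.3 dB over, compressed to 10.92 dB over, so 16.38 dB of GR.
B reduces 11.13 dB more.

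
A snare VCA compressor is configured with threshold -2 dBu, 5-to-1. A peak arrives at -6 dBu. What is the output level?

-6 dBu is 4 dB below the -2 dBu threshold, so no gain reduction is applied.
Output = input = -6 dBu.

-6 dBu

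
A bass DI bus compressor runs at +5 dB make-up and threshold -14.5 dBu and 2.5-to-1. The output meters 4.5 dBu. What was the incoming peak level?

Remove make-up: 4.5 − 5 = -0.5 dBu.
That's 14 dB above the -14.5 dBu threshold.
Input overshoot = R × output overshoot = 35 dB → input = -14.5 + 35 = 20.5 dBu.

20.5 dBu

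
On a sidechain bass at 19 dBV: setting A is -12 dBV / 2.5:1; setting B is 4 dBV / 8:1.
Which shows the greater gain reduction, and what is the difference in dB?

A: GR = 31 − 31/2.5 = 18.6 dB.
B: GR = 15 − 15/8 = 13.125 dB.
A reduces 5.475 dB more.

A, by 5.475 dB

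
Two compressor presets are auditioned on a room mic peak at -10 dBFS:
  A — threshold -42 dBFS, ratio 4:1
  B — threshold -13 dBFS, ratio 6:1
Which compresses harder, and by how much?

A: overshoot 32 dB → output overshoot 8 dB → GR 24 dB.
B: overshoot 3 dB → output overshoot 0.5 dB → GR 2.5 dB.
Difference: 21.5 dB in favour of A.

A, by 21.5 dB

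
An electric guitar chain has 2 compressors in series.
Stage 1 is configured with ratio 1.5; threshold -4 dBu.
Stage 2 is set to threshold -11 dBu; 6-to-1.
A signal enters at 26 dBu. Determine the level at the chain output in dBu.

-6.5 dBu

Stage 1: 30 dB above -4 dBu, reduced 1.5:1 to 20 dB above → 16 dBu.
Stage 2: 27 dB above -11 dBu, reduced 6:1 to 4.5 dB above → -6.5 dBu.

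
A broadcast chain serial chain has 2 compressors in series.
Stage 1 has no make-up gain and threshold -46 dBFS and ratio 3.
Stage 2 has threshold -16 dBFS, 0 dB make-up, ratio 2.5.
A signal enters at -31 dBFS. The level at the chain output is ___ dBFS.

-41 dBFS

Stage 1: 15 dB above -46 dBFS, reduced 3:1 to 5 dB above → -41 dBFS.
Stage 2: -41 dBFS ≤ -16 dBFS, so stage 2 doesn't engage; output -41 dBFS.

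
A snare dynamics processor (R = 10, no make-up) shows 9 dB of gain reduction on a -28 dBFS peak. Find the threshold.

-38 dBFS

Input is 10 dB above T (since output overshoot × R = input overshoot: (-37 − T)·10 = -28 − T gives T = -38 dBFS).
Check: -38 + (-28 − (-38))/10 = -38 + 1 = -37 dBFS. ✓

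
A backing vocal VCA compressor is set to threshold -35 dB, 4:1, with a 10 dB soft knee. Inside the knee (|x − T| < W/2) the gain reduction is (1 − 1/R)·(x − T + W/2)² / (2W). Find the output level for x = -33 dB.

x − T + W/2 = -33 − (-35) + 5 = 7.
GR = (1 − 1/4) × 7² / 20 = 0.75 × 49 / 20 = 1.8375 dB.
Output = -33 − 1.8375 = -34.8375 dB.

-34.8375 dB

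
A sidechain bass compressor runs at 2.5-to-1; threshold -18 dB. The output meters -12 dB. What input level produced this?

-3 dB

The compressed level sits -12 − (-18) = 6 dB over threshold.
Undo the ratio: input overshoot = 6 × 2.5 = 15 dB, giving input = -3 dB.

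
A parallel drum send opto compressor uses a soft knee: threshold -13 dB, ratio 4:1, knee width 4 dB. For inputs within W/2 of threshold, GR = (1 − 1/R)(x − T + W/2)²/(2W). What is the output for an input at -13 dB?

-13.375 dB

x − T + W/2 = -13 − (-13) + 2 = 2.
GR = (1 − 1/4) × 2² / 8 = 0.75 × 4 / 8 = 0.375 dB.
Output = -13 − 0.375 = -13.375 dB.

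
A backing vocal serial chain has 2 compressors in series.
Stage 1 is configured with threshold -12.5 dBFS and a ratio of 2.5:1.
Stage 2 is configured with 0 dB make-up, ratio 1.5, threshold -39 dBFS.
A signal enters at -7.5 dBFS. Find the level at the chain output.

Stage 1: 5 dB above -12.5 dBFS, reduced 2.5:1 to 2 dB above → -10.5 dBFS.
Stage 2: -10.5 dBFS is 28.5 dB over -39 dBFS; at 1.5:1 that becomes 19 dB over, giving -20 dBFS.

-20 dBFS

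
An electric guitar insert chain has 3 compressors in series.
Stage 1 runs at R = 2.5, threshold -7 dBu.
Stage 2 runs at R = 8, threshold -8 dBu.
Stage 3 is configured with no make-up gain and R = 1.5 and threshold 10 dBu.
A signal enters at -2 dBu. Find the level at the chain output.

Stage 1: overshoot 5 dB → 5/2.5 = 2 dB → -5 dBu.
Stage 2: -5 dBu is 3 dB over -8 dBu; at 8:1 that becomes 0.375 dB over, giving -7.625 dBu.
Stage 3: below threshold (-7.625 ≤ 10); passes unchanged; output -7.625 dBu.

-7.625 dBu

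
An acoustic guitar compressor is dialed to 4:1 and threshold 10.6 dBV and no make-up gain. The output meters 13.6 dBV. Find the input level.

Post-compression overshoot = 13.6 − 10.6 = 3 dB.
Input overshoot = R × output overshoot = 12 dB → input = 10.6 + 12 = 22.6 dBV.

22.6 dBV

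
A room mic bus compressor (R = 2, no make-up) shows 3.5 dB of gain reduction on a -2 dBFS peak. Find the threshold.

Let T be the threshold. Output overshoot = (input overshoot)/R, so -5.5 − T = (-2 − T)/2.
2·(-5.5 − T) = -2 − T → 1·T = -11 − (-2) = -9.
T = -9/1 = -9 dBFS.

-9 dBFS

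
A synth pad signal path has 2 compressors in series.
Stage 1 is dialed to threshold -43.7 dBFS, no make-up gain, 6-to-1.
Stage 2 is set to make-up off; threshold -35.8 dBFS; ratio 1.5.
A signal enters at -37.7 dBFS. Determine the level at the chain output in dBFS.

-42.7 dBFS

Stage 1: -37.7 dBFS is 6 dB over -43.7 dBFS; at 6:1 that becomes 1 dB over, giving -42.7 dBFS.
Stage 2: below threshold (-42.7 ≤ -35.8); passes unchanged; output -42.7 dBFS.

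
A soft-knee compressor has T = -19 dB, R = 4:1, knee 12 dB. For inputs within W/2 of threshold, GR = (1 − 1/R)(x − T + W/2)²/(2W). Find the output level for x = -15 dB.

x − T + W/2 = -15 − (-19) + 6 = 10.
GR = (1 − 1/4) × 10² / 24 = 0.75 × 100 / 24 = 3.125 dB.
Output = -15 − 3.125 = -18.125 dB.

-18.125 dB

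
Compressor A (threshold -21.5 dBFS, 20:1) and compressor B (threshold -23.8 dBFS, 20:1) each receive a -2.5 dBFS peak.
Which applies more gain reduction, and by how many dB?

A: GR = 19 − 19/20 = 18.05 dB.
B: GR = 21.3 − 21.3/20 = 20.235 dB.
B reduces 2.185 dB more.

B, by 2.185 dB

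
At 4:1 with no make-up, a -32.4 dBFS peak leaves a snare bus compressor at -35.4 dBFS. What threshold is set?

-36.4 dBFS

Input is 4 dB above T (since output overshoot × R = input overshoot: (-35.4 − T)·4 = -32.4 − T gives T = -36.4 dBFS).
Check: -36.4 + (-32.4 − (-36.4))/4 = -36.4 + 1 = -35.4 dBFS. ✓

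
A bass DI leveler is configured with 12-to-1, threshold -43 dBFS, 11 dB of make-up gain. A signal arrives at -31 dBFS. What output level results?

-31 dBFS

-31 dBFS sits 12 dB over threshold.
The 12 dB excess becomes 1 dB after 12:1 reduction.
Output = -43 + 1 = -42 dBFS; make-up adds 11 dB, giving -31 dBFS.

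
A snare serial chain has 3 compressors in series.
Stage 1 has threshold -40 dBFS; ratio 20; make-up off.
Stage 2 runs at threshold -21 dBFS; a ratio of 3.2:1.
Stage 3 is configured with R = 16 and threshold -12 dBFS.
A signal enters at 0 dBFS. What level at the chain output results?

Stage 1: overshoot 40 dB → 40/20 = 2 dB → -38 dBFS.
Stage 2: -38 dBFS is at or below the -21 dBFS threshold — no compression; output -38 dBFS.
Stage 3: -38 dBFS ≤ -12 dBFS, so stage 3 doesn't engage; output -38 dBFS.

-38 dBFS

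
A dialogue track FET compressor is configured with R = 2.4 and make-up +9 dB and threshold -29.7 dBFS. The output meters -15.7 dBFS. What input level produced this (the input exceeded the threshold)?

-17.7 dBFS

Before make-up, the level was -15.7 − 9 = -24.7 dBFS.
The compressed level sits -24.7 − (-29.7) = 5 dB over threshold.
Before 2.4:1 compression the overshoot was 5 × 2.4 = 12 dB, so input = -29.7 + 12 = -17.7 dBFS.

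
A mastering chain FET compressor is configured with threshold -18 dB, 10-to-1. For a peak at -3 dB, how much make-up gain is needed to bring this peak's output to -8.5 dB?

8 dB

Without make-up, output = threshold + overshoot/10 = -18 + 1.5 = -16.5 dB.
Gap to target: 8 dB.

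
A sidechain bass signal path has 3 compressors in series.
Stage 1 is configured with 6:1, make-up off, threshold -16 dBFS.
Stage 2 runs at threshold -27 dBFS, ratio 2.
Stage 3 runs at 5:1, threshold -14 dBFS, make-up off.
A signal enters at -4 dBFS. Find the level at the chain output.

Stage 1: 12 dB above -16 dBFS, reduced 6:1 to 2 dB above → -14 dBFS.
Stage 2: 13 dB above -27 dBFS, reduced 2:1 to 6.5 dB above → -20.5 dBFS.
Stage 3: -20.5 dBFS ≤ -14 dBFS, so stage 3 doesn't engage; output -20.5 dBFS.

-20.5 dBFS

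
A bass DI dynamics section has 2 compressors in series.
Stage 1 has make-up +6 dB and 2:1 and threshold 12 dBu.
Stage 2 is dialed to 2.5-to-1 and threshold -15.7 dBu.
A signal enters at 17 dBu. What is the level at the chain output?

Stage 1: 17 dBu is 5 dB over 12 dBu; at 2:1 that becomes 2.5 dB over, giving 14.5 dBu; +6 dB make-up → 20.5 dBu.
Stage 2: 36.2 dB above -15.7 dBu, reduced 2.5:1 to 14.48 dB above → -1.22 dBu.

-1.22 dBu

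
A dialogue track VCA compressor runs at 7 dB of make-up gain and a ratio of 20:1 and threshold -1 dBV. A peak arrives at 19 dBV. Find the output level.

The input is 20 dB above the -1 dBV threshold.
The 20 dB excess becomes 1 dB after 20:1 reduction.
That puts the output at 0 dBV; make-up adds 7 dB, giving 7 dBV.

7 dBV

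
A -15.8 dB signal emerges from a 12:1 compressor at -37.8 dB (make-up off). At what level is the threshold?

Let T be the threshold. Output overshoot = (input overshoot)/R, so -37.8 − T = (-15.8 − T)/12.
12·(-37.8 − T) = -15.8 − T → 11·T = -453.6 − (-15.8) = -437.8.
T = -437.8/11 = -39.8 dB.

-39.8 dB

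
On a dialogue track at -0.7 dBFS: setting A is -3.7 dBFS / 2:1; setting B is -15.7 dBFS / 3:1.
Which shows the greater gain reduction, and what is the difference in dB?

A: GR = 3 − 3/2 = 1.5 dB.
B: GR = 15 − 15/3 = 10 dB.
Difference: 8.5 dB in favour of B.

B, by 8.5 dB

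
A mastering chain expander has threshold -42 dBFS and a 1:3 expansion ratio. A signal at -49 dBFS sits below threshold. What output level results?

Below threshold, a 1:3 expander applies gain = (3−1)×(T − x) of attenuation.
(3−1) × 7 = 14 dB, so output = -49 − 14 = -63 dBFS.

-63 dBFS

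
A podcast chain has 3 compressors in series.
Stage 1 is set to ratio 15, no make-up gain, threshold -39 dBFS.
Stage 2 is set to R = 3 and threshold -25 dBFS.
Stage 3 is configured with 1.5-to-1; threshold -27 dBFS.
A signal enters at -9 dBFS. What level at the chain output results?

Stage 1: -9 dBFS is 30 dB over -39 dBFS; at 15:1 that becomes 2 dB over, giving -37 dBFS.
Stage 2: -37 dBFS ≤ -25 dBFS, so stage 2 doesn't engage; output -37 dBFS.
Stage 3: below threshold (-37 ≤ -27); passes unchanged; output -37 dBFS.

-37 dBFS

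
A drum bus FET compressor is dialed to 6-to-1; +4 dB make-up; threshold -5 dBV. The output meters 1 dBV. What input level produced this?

7 dBV

Stripping the +4 dB make-up gives -3 dBV at the gain stage.
Post-compression overshoot = -3 − (-5) = 2 dB.
Undo the ratio: input overshoot = 2 × 6 = 12 dB, giving input = 7 dBV.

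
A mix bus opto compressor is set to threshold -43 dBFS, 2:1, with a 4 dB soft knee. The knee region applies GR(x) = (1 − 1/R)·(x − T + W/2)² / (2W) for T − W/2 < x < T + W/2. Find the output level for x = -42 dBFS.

-42.5625 dBFS

x − T + W/2 = -42 − (-43) + 2 = 3.
GR = (1 − 1/2) × 3² / 8 = 0.5 × 9 / 8 = 0.5625 dB.
Output = -42 − 0.5625 = -42.5625 dBFS.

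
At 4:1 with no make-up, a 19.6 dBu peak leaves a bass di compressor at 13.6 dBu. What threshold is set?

11.6 dBu

Gain reduction = 19.6 − 13.6 = 6 dB; output overshoot = GR / (R − 1) = 6 / 3 = 2 dB.
Threshold = output − output overshoot = 13.6 − 2 = 11.6 dBu.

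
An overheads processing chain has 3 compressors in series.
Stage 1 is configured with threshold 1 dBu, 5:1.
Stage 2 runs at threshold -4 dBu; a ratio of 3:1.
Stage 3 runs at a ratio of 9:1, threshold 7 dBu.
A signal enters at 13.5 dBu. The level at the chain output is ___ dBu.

Stage 1: 13.5 dBu is 12.5 dB over 1 dBu; at 5:1 that becomes 2.5 dB over, giving 3.5 dBu.
Stage 2: 7.5 dB above -4 dBu, reduced 3:1 to 2.5 dB above → -1.5 dBu.
Stage 3: below threshold (-1.5 ≤ 7); passes unchanged; output -1.5 dBu.

-1.5 dBu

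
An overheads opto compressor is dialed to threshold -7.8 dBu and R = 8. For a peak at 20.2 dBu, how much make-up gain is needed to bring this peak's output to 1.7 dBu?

The peak compresses to -7.8 + 28/8 = -4.3 dBu.
To reach 1.7 dBu requires 1.7 − (-4.3) = 6 dB of make-up.

6 dB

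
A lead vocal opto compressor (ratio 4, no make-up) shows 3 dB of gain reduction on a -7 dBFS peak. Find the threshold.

Input is 4 dB above T (since output overshoot × R = input overshoot: (-10 − T)·4 = -7 − T gives T = -11 dBFS).
Check: -11 + (-7 − (-11))/4 = -11 + 1 = -10 dBFS. ✓

-11 dBFS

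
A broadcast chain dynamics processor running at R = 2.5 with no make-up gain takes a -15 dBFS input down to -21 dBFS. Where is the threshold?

Let T be the threshold. Output overshoot = (input overshoot)/R, so -21 − T = (-15 − T)/2.5.
2.5·(-21 − T) = -15 − T → 1.5·T = -52.5 − (-15) = -37.5.
T = -37.5/1.5 = -25 dBFS.

-25 dBFS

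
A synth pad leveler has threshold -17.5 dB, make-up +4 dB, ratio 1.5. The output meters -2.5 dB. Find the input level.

-1 dB

Stripping the +4 dB make-up gives -6.5 dB at the gain stage.
Post-compression overshoot = -6.5 − (-17.5) = 11 dB.
Before 1.5:1 compression the overshoot was 11 × 1.5 = 16.5 dB, so input = -17.5 + 16.5 = -1 dB.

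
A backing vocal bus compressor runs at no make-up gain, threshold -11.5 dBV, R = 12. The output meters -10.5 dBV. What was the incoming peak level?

Post-compression overshoot = -10.5 − (-11.5) = 1 dB.
Input overshoot = R × output overshoot = 12 dB → input = -11.5 + 12 = 0.5 dBV.

0.5 dBV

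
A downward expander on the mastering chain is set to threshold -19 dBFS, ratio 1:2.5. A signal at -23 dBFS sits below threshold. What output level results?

Below threshold, a 1:2.5 expander applies gain = (2.5−1)×(T − x) of attenuation.
(2.5−1) × 4 = 6 dB, so output = -23 − 6 = -29 dBFS.

-29 dBFS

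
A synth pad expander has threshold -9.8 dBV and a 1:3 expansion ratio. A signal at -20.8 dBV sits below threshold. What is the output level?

Undershoot = (-9.8) − (-20.8) = 11 dB.
At 1:3, that expands to 33 dB under threshold.
Output = -9.8 − 33 = -42.8 dBV.

-42.8 dBV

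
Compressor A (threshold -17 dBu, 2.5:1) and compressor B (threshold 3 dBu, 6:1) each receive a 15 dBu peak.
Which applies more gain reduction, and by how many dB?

A, by 9.2 dB

A: overshoot 32 dB → output overshoot 12.8 dB → GR 19.2 dB.
B: overshoot 12 dB → output overshoot 2 dB → GR 10 dB.
Difference: 9.2 dB in favour of A.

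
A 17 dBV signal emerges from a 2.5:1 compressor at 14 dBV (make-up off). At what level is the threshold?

12 dBV

Gain reduction = 17 − 14 = 3 dB; output overshoot = GR / (R − 1) = 3 / 1.5 = 2 dB.
Threshold = output − output overshoot = 14 − 2 = 12 dBV.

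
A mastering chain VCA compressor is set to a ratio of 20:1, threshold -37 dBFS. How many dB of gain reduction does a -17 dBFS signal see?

Overshoot = -17 − (-37) = 20 dB.
A 20:1 ratio leaves 1 dB of that excess.
GR = overshoot in − overshoot out = 20 − 1 = 19 dB.

19 dB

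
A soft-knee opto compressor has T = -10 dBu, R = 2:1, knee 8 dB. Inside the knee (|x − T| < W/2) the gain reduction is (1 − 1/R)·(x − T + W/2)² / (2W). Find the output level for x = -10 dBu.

-10.5 dBu

x − T + W/2 = -10 − (-10) + 4 = 4.
GR = (1 − 1/2) × 4² / 16 = 0.5 × 16 / 16 = 0.5 dB.
Output = -10 − 0.5 = -10.5 dBu.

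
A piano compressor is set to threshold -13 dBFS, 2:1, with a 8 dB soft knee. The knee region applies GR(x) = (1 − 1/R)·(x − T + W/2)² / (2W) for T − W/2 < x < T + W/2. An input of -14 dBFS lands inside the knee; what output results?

x − T + W/2 = -14 − (-13) + 4 = 3.
GR = (1 − 1/2) × 3² / 16 = 0.5 × 9 / 16 = 0.28125 dB.
Output = -14 − 0.28125 = -14.28125 dBFS.

-14.28125 dBFS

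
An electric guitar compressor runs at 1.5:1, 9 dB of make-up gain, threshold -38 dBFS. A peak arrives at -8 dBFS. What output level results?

-9 dBFS

The input is 30 dB above the -38 dBFS threshold.
At 1.5:1 the overshoot is divided by 1.5, leaving 20 dB above threshold.
That puts the output at -18 dBFS; make-up adds 9 dB, giving -9 dBFS.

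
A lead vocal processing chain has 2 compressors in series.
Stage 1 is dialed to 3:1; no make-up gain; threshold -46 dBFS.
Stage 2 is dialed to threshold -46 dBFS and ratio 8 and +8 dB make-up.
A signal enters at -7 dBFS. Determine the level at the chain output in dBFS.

Stage 1: 39 dB above -46 dBFS, reduced 3:1 to 13 dB above → -33 dBFS.
Stage 2: -33 dBFS is 13 dB over -46 dBFS; at 8:1 that becomes 1.625 dB over, giving -44.375 dBFS; +8 dB make-up → -36.375 dBFS.

-36.375 dBFS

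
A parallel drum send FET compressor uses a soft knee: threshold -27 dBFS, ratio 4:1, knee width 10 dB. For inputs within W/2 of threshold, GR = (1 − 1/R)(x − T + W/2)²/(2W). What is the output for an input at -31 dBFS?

-31.0375 dBFS

x − T + W/2 = -31 − (-27) + 5 = 1.
GR = (1 − 1/4) × 1² / 20 = 0.75 × 1 / 20 = 0.0375 dB.
Output = -31 − 0.0375 = -31.0375 dBFS.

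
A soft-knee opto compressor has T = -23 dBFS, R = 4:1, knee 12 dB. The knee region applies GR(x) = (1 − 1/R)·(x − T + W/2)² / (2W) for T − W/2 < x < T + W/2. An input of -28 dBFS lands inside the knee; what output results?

x − T + W/2 = -28 − (-23) + 6 = 1.
GR = (1 − 1/4) × 1² / 24 = 0.75 × 1 / 24 = 0.03125 dB.
Output = -28 − 0.03125 = -28.03125 dBFS.

-28.03125 dBFS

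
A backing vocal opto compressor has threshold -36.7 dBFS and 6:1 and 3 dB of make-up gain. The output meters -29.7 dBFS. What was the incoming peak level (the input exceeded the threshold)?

-12.7 dBFS

Before make-up, the level was -29.7 − 3 = -32.7 dBFS.
That's 4 dB above the -36.7 dBFS threshold.
Undo the ratio: input overshoot = 4 × 6 = 24 dB, giving input = -12.7 dBFS.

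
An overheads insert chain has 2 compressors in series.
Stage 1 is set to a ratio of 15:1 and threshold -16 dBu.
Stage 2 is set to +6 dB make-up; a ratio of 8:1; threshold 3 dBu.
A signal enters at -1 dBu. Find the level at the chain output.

Stage 1: overshoot 15 dB → 15/15 = 1 dB → -15 dBu.
Stage 2: -15 dBu is at or below the 3 dBu threshold — no compression; make-up brings it to -9 dBu.

-9 dBu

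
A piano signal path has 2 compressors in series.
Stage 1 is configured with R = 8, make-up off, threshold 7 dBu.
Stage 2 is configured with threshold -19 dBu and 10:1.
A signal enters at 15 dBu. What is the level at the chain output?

-16.3 dBu

Stage 1: overshoot 8 dB → 8/8 = 1 dB → 8 dBu.
Stage 2: 8 dBu is 27 dB over -19 dBu; at 10:1 that becomes 2.7 dB over, giving -16.3 dBu.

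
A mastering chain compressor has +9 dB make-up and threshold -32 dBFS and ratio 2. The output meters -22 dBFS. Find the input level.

Stripping the +9 dB make-up gives -31 dBFS at the gain stage.
That's 1 dB above the -32 dBFS threshold.
Before 2:1 compression the overshoot was 1 × 2 = 2 dB, so input = -32 + 2 = -30 dBFS.

-30 dBFS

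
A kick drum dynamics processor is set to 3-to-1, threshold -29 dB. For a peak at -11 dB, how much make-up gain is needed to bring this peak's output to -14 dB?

9 dB

Overshoot 18 dB → 18/3 = 6 dB after compression, so the compressed level is -29 + 6 = -23 dB.
Make-up = target − compressed = -14 − (-23) = 9 dB.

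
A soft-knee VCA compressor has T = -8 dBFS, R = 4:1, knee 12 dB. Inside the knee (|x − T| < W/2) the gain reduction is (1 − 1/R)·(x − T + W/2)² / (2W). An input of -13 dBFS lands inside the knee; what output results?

x − T + W/2 = -13 − (-8) + 6 = 1.
GR = (1 − 1/4) × 1² / 24 = 0.75 × 1 / 24 = 0.03125 dB.
Output = -13 − 0.03125 = -13.03125 dBFS.

-13.03125 dBFS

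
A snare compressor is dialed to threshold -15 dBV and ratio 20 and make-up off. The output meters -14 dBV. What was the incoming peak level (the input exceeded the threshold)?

That's 1 dB above the -15 dBV threshold.
Undo the ratio: input overshoot = 1 × 20 = 20 dB, giving input = 5 dBV.

5 dBV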